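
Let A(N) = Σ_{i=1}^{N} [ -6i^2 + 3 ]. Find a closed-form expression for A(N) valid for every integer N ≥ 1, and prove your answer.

We claim A(N) = -N(N + 2)(2N - 1) for all N ≥ 1.
For the base case N = 1: A(1) = -3, and the closed form gives -3. They agree.
For the inductive step, assume it holds for an arbitrary i ≥ 1, so A(i) = i(-2i^2 - 3i + 2).
Then A(i+1) = A(i) + (-6(i + 1)^2 + 3) = (i(-2i^2 - 3i + 2)) + (-6(i + 1)^2 + 3).
Simplifying, A(i+1) = -(i + 1)(i + 3)(2i + 1) = -(i+1)((i+1) + 2)(2(i+1) - 1),
which is the closed form with N = i+1.
This completes the induction.

A(N) = -N(N + 2)(2N - 1)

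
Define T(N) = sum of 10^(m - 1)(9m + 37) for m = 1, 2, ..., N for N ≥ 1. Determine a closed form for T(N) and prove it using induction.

We claim T(N) = 10^N(N + 4) - 4 for all N ≥ 1.
Base case (N = 1): T(1) = 46, and the closed form gives 46. They agree.
Inductive step: assume the claim holds for N = m, so T(m) = 10^m(m + 4) - 4.
Then T(m+1) = T(m) + (10^m(9m + 46)) = (10^m(m + 4) - 4) + (10^m(9m + 46)).
Simplifying, T(m+1) = 10·10^m·m + 50·10^m - 4 = 10^(m+1)((m+1) + 4) - 4,
which is the closed form with N = m+1.
By induction, the statement is established for all N ≥ 1.

T(N) = 10^N(N + 4) - 4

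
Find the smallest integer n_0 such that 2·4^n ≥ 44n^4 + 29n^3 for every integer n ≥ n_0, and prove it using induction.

At n = 8: 131072 < 195072, so the inequality fails and n_0 ≥ 9. We prove 2·4^n ≥ 44n^4 + 29n^3 for all n ≥ 9.
For the base case n = 9: 2·4^n = 524288 and 44n^4 + 29n^3 = 309825, so 524288 ≥ 309825.
Inductive step: assume the claim holds for n = k, so 2·4^k ≥ 44k^4 + 29k^3.
Then 2·4^(k + 1) = 4·(2·4^k) ≥ 4·(44k^4 + 29k^3).
Also, for k ≥ 9 we have 4·(44k^4 + 29k^3) ≥ 44(k+1)^4 + 29(k+1)^3, since 4·(44k^4 + 29k^3) − (44(k+1)^4 + 29(k+1)^3) = 132k^4 - 89k^3 - 351k^2 - 263k - 73, which is nonnegative for all k ≥ 9.
Combining, 2·4^(k + 1) ≥ 44(k+1)^4 + 29(k+1)^3.
By induction, the statement is established for all n ≥ 9.
Hence the smallest such n_0 is 9.

n_0 = 9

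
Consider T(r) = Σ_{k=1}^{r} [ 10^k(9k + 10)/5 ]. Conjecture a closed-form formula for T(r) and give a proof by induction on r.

T(r) = 2·10^r(r + 1) - 2

We claim T(r) = 2·10^r(r + 1) - 2 for all r ≥ 1.
When r = 1: T(1) = 38, and the closed form gives 38. They agree.
Suppose the result is true for r = k, so T(k) = 2·10^k(k + 1) - 2.
Then T(k+1) = T(k) + (10^k(18k + 38)) = (2·10^k(k + 1) - 2) + (10^k(18k + 38)).
Simplifying, T(k+1) = 20·10^k·k + 40·10^k - 2 = 2·10^(k+1)((k+1) + 1) - 2,
which is the closed form with r = k+1.
By the principle of mathematical induction, the result holds for all r ≥ 1.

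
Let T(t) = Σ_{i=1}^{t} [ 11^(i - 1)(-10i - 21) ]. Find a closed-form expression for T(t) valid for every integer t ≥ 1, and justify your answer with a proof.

We claim T(t) = -11^t(t + 2) + 2 for all t ≥ 1.
Base step (t = 1): T(1) = -31, and the closed form gives -31. They agree.
For the inductive step, assume it holds for an arbitrary i ≥ 1, so T(i) = -11^i(i + 2) + 2.
Then T(i+1) = T(i) + (11^i(-10i - 31)) = (-11^i(i + 2) + 2) + (11^i(-10i - 31)).
Simplifying, T(i+1) = -11·11^i·i - 33·11^i + 2 = -11^(i+1)((i+1) + 2) + 2,
which is the closed form with t = i+1.
By the principle of mathematical induction, the result holds for all t ≥ 1.

T(t) = -11^t(t + 2) + 2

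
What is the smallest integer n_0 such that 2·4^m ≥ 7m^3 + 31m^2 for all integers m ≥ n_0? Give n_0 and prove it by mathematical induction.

At m = 4: 512 < 944, so the inequality fails and n_0 ≥ 5. We prove 2·4^m ≥ 7m^3 + 31m^2 for all m ≥ 5.
When m = 5: 2·4^m = 2048 and 7m^3 + 31m^2 = 1650, so 2048 ≥ 1650.
For the inductive step, assume it holds for an arbitrary i ≥ 5, so 2·4^i ≥ 7i^3 + 31i^2.
Then 2·4^(i + 1) = 4·(2·4^i) ≥ 4·(7i^3 + 31i^2).
Also, for i ≥ 5 we have 4·(7i^3 + 31i^2) ≥ 7(i+1)^3 + 31(i+1)^2, since 4·(7i^3 + 31i^2) − (7(i+1)^3 + 31(i+1)^2) = 21i^3 + 72i^2 - 83i - 38, which is nonnegative for all i ≥ 5.
Combining, 2·4^(i + 1) ≥ 7(i+1)^3 + 31(i+1)^2.
By induction, the statement is established for all m ≥ 5.
Hence the smallest such n_0 is 5.

n_0 = 5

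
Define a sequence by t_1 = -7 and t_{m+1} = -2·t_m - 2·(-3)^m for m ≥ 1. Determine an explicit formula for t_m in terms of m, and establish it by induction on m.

Computing the first terms: t_1 = -7, t_2 = 20, t_3 = -58. This suggests t_m = -(-2)^(m - 1) + 2(-3)^m.
For the base case m = 1: the formula gives -7 = -7 = t_1.
For the inductive step, assume it holds for an arbitrary r ≥ 1, so t_r = -(-2)^(r - 1) + 2(-3)^r.
Then t_{r+1} = -2·t_r - 2·(-3)^r = -2·(-(-2)^(r - 1) + 2(-3)^r) - 2·(-3)^r = -(-2)^r + 2(-3)^(r + 1) = -(-2)^((r+1) - 1) + 2(-3)^(r+1),
which is the claimed formula at m = r+1.
By the principle of mathematical induction, the result holds for all m ≥ 1.

t_m = -(-2)^(m - 1) + 2(-3)^m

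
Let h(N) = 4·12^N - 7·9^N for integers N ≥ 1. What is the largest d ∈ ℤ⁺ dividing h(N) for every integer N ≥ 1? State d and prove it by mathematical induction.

Computing the first values: h(1) = -15 and h(2) = 9; gcd(-15, 9) = 3, so d ≤ 3.
We prove 3 | 4·12^N - 7·9^N for all N ≥ 1 by induction on N.
Base case (N = 1): h(1) = -15 = 3·(-5), so 3 | h(1).
For the inductive step, assume it holds for an arbitrary k ≥ 1, i.e. 3 | h(k). Then
h(k+1) − 12·h(k) = (4·12^(k+1) - 7·9^(k+1)) − 12·(4·12^k - 7·9^k) = (-7)·9^k·(9 − 12) = (21)·9^k. Since 3 | h(k) by the inductive hypothesis, 3 | 12·h(k); and 3 | 21 since 21 = 3·7. Therefore 3 | h(k+1).
Hence, by induction on N, the claim holds for every N ≥ 1.
Therefore the largest such d is 3.

d = 3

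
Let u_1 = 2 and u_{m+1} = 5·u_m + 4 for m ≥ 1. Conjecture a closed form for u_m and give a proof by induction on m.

u_m = 3·5^(m - 1) - 1

Computing the first terms: u_1 = 2, u_2 = 14, u_3 = 74. This suggests u_m = 3·5^(m - 1) - 1.
Base step (m = 1): the formula gives 2 = 2 = u_1.
Inductive step: suppose the statement holds for some i ≥ 1, so u_i = 3·5^(i - 1) - 1.
Then u_{i+1} = 5·u_i + 4 = 5·(3·5^(i - 1) - 1) + 4 = 3·5^i - 1 = 3·5^((i+1) - 1) - 1,
which is the claimed formula at m = i+1.
By induction, the statement is established for all m ≥ 1.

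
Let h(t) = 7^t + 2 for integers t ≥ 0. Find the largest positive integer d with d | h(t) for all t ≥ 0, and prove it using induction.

Computing the first values: h(0) = 3 and h(1) = 9; gcd(3, 9) = 3, so d ≤ 3.
We prove 3 | 7^t + 2 for all t ≥ 0 by induction on t.
For the base case t = 0: h(0) = 3 = 3·(1), so 3 | h(0).
Suppose the result is true for t = i, i.e. 3 | h(i). Then
h(i+1) = 7^(i+1) + 2 = 7·(7^i + 2) - 12 = 7·h(i) - 12. The first term is divisible by 3 by the inductive hypothesis, and -12 is divisible by 3. Hence 3 | h(i+1).
This completes the induction.
Therefore the largest such d is 3.

d = 3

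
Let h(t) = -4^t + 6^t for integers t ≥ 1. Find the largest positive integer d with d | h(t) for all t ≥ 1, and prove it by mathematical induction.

Computing the first values: h(1) = 2 and h(2) = 20; gcd(2, 20) = 2, so d ≤ 2.
We prove 2 | -4^t + 6^t for all t ≥ 1 by induction on t.
For the base case t = 1: h(1) = 2 = 2·(1), so 2 | h(1).
Inductive step: suppose the statement holds for some p ≥ 1, i.e. 2 | h(p). Then
6^{p+1} − 4^{p+1} = 6·6^p − 4·4^p = 6·(6^p − 4^p) + (2)·4^p. The first term is divisible by 2 by the inductive hypothesis, and the second term (2)·4^p is divisible by 2 since 2 | 2. Hence 2 | h(p+1).
Hence, by induction on t, the claim holds for every t ≥ 1.
Therefore the largest such d is 2.

d = 2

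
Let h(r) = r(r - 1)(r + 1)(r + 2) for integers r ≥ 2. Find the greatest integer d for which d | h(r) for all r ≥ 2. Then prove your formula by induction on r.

d = 24

Computing the first values: h(2) = 24 and h(3) = 120; gcd(24, 120) = 24, so d ≤ 24.
We prove 24 | r(r - 1)(r + 1)(r + 2) for all r ≥ 2 by induction on r.
For the base case r = 2: h(2) = 24 = 24·(1), so 24 | h(2).
Inductive step: assume the claim holds for r = m, i.e. 24 | h(m). Then
h(m+1) − h(m) = m·(m+1)·(m+2)·(m+3) − (m-1)·m·(m+1)·(m+2) = m·(m+1)·(m+2)·[(m+3) − (m-1)] = 4·m·(m+1)·(m+2). The product of 3 consecutive integers is divisible by (3)! = 6, so h(m+1) − h(m) is divisible by 4·6 = 24. By the inductive hypothesis 24 | h(m), hence 24 | h(m+1).
This completes the induction.
Therefore the largest such d is 24.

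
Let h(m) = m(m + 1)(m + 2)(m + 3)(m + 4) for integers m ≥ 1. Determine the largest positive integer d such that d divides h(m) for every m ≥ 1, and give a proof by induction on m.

Computing the first values: h(1) = 120 and h(2) = 720; gcd(120, 720) = 120, so d ≤ 120.
We prove 120 | m(m + 1)(m + 2)(m + 3)(m + 4) for all m ≥ 1 by induction on m.
Base case (m = 1): h(1) = 120 = 120·(1), so 120 | h(1).
Suppose the result is true for m = j, i.e. 120 | h(j). Then
h(j+1) − h(j) = (j+1)·(j+2)·(j+3)·(j+4)·(j+5) − j·(j+1)·(j+2)·(j+3)·(j+4) = (j+1)·(j+2)·(j+3)·(j+4)·[(j+5) − j] = 5·(j+1)·(j+2)·(j+3)·(j+4). The product of 4 consecutive integers is divisible by (4)! = 24, so h(j+1) − h(j) is divisible by 5·24 = 120. By the inductive hypothesis 120 | h(j), hence 120 | h(j+1).
Hence, by induction on m, the claim holds for every m ≥ 1.
Therefore the largest such d is 120.

d = 120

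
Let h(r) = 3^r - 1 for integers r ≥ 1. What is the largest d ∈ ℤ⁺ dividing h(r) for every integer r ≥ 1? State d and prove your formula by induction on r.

Computing the first values: h(1) = 2 and h(2) = 8; gcd(2, 8) = 2, so d ≤ 2.
We prove 2 | 3^r - 1 for all r ≥ 1 by induction on r.
For the base case r = 1: h(1) = 2 = 2·(1), so 2 | h(1).
For the inductive step, assume it holds for an arbitrary k ≥ 1, i.e. 2 | h(k). Then
3^{k+1} − 1^{k+1} = 3·3^k − 1·1^k = 3·(3^k − 1^k) + (2)·1^k. The first term is divisible by 2 by the inductive hypothesis, and the second term (2)·1^k is divisible by 2 since 2 | 2. Hence 2 | h(k+1).
Hence, by induction on r, the claim holds for every r ≥ 1.
Therefore the largest such d is 2.

d = 2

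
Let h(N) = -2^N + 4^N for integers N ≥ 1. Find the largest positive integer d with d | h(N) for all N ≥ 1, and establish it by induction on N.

d = 2

Computing the first values: h(1) = 2 and h(2) = 12; gcd(2, 12) = 2, so d ≤ 2.
We prove 2 | -2^N + 4^N for all N ≥ 1 by induction on N.
Base case (N = 1): h(1) = 2 = 2·(1), so 2 | h(1).
Inductive step: suppose the statement holds for some p ≥ 1, i.e. 2 | h(p). Then
4^{p+1} − 2^{p+1} = 4·4^p − 2·2^p = 4·(4^p − 2^p) + (2)·2^p. The first term is divisible by 2 by the inductive hypothesis, and the second term (2)·2^p is divisible by 2 since 2 | 2. Hence 2 | h(p+1).
This completes the induction.
Therefore the largest such d is 2.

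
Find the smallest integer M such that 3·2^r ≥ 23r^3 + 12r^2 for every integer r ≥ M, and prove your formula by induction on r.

At r = 14: 49152 < 65464, so the inequality fails and M ≥ 15. We prove 3·2^r ≥ 23r^3 + 12r^2 for all r ≥ 15.
Base step (r = 15): 3·2^r = 98304 and 23r^3 + 12r^2 = 80325, so 98304 ≥ 80325.
For the inductive step, assume it holds for an arbitrary k ≥ 15, so 3·2^k ≥ 23k^3 + 12k^2.
Then 3·2^(k + 1) = 2·(3·2^k) ≥ 2·(23k^3 + 12k^2).
Also, for k ≥ 15 we have 2·(23k^3 + 12k^2) ≥ 23(k+1)^3 + 12(k+1)^2, since 2·(23k^3 + 12k^2) − (23(k+1)^3 + 12(k+1)^2) = 23k^3 - 57k^2 - 93k - 35, which is nonnegative for all k ≥ 15.
Combining, 3·2^(k + 1) ≥ 23(k+1)^3 + 12(k+1)^2.
This completes the induction.
Hence the smallest such M is 15.

M = 15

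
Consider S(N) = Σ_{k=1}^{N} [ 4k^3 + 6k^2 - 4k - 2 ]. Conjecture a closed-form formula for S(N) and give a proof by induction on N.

We claim S(N) = N(N + 3)(N^2 + N - 1) for all N ≥ 1.
Base case (N = 1): S(1) = 4, and the closed form gives 4. They agree.
For the inductive step, assume it holds for an arbitrary k ≥ 1, so S(k) = k(k^3 + 4k^2 + 2k - 3).
Then S(k+1) = S(k) + (4k^3 + 18k^2 + 20k + 4) = (k(k^3 + 4k^2 + 2k - 3)) + (4k^3 + 18k^2 + 20k + 4).
Simplifying, S(k+1) = (k + 1)(k + 4)(k^2 + 3k + 1) = (k+1)((k+1) + 3)((k+1)^2 + (k+1) - 1),
which is the closed form with N = k+1.
Hence, by induction on N, the claim holds for every N ≥ 1.

S(N) = N(N + 3)(N^2 + N - 1)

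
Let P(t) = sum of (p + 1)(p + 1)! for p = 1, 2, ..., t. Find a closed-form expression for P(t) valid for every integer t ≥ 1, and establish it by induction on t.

P(t) = (t + 2)! - 2

We claim P(t) = (t + 2)! - 2 for all t ≥ 1.
When t = 1: P(1) = 4, and the closed form gives 4. They agree.
Inductive step: suppose the statement holds for some p ≥ 1, so P(p) = (p + 2)! - 2.
Then P(p+1) = P(p) + ((p + 2)(p + 2)!) = ((p + 2)! - 2) + ((p + 2)(p + 2)!).
Simplifying, P(p+1) = ((p+1) + 2)! - 2,
which is the closed form with t = p+1.
By induction, the statement is established for all t ≥ 1.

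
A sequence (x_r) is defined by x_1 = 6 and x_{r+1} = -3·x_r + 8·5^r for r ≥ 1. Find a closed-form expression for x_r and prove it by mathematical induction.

Computing the first terms: x_1 = 6, x_2 = 22, x_3 = 134. This suggests x_r = (-3)^(r - 1) + 5^r.
Base case (r = 1): the formula gives 6 = 6 = x_1.
Inductive step: assume the claim holds for r = i, so x_i = (-3)^(i - 1) + 5^i.
Then x_{i+1} = -3·x_i + 8·5^i = -3·((-3)^(i - 1) + 5^i) + 8·5^i = (-3)^i + 5^(i + 1) = (-3)^((i+1) - 1) + 5^(i+1),
which is the claimed formula at r = i+1.
By the principle of mathematical induction, the result holds for all r ≥ 1.

x_r = (-3)^(r - 1) + 5^r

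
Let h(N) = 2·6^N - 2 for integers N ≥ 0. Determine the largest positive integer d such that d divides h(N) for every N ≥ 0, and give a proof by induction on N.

Computing the first values: h(0) = 0 and h(1) = 10; gcd(0, 10) = 10, so d ≤ 10.
We prove 10 | 2·6^N - 2 for all N ≥ 0 by induction on N.
For the base case N = 0: h(0) = 0 = 10·(0), so 10 | h(0).
For the inductive step, assume it holds for an arbitrary j ≥ 0, i.e. 10 | h(j). Then
h(j+1) = 2·6^(j+1) - 2 = 6·(2·6^j - 2) + 10 = 6·h(j) + 10. The first term is divisible by 10 by the inductive hypothesis, and 10 is divisible by 10. Hence 10 | h(j+1).
By induction, the statement is established for all N ≥ 0.
Therefore the largest such d is 10.

d = 10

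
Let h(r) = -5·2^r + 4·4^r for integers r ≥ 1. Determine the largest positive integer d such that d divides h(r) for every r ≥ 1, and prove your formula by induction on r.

Computing the first values: h(1) = 6 and h(2) = 44; gcd(6, 44) = 2, so d ≤ 2.
We prove 2 | -5·2^r + 4·4^r for all r ≥ 1 by induction on r.
For the base case r = 1: h(1) = 6 = 2·(3), so 2 | h(1).
Inductive step: suppose the statement holds for some i ≥ 1, i.e. 2 | h(i). Then
h(i+1) − 4·h(i) = (-5·2^(i+1) + 4·4^(i+1)) − 4·(-5·2^i + 4·4^i) = (-5)·2^i·(2 − 4) = (10)·2^i. Since 2 | h(i) by the inductive hypothesis, 2 | 4·h(i); and 2 | 10 since 10 = 2·5. Therefore 2 | h(i+1).
Hence, by induction on r, the claim holds for every r ≥ 1.
Therefore the largest such d is 2.

d = 2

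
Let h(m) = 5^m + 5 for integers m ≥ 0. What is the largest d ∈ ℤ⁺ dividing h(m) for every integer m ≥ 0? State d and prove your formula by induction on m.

d = 2

Computing the first values: h(0) = 6 and h(1) = 10; gcd(6, 10) = 2, so d ≤ 2.
We prove 2 | 5^m + 5 for all m ≥ 0 by induction on m.
For the base case m = 0: h(0) = 6 = 2·(3), so 2 | h(0).
Suppose the result is true for m = k, i.e. 2 | h(k). Then
h(k+1) = 5^(k+1) + 5 = 5·(5^k + 5) - 20 = 5·h(k) - 20. The first term is divisible by 2 by the inductive hypothesis, and -20 is divisible by 2. Hence 2 | h(k+1).
By the principle of mathematical induction, the result holds for all m ≥ 0.
Therefore the largest such d is 2.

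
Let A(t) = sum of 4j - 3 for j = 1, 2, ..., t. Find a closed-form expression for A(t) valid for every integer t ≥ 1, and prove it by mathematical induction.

A(t) = t(2t - 1)

We claim A(t) = t(2t - 1) for all t ≥ 1.
Base step (t = 1): A(1) = 1, and the closed form gives 1. They agree.
Suppose the result is true for t = j, so A(j) = j(2j - 1).
Then A(j+1) = A(j) + (4j + 1) = (j(2j - 1)) + (4j + 1).
Simplifying, A(j+1) = (j + 1)(2j + 1) = (j+1)(2(j+1) - 1),
which is the closed form with t = j+1.
By induction, the statement is established for all t ≥ 1.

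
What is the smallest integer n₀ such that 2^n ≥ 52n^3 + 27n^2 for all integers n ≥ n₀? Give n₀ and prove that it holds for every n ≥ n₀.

At n = 18: 262144 < 312012, so the inequality fails and n₀ ≥ 19. We prove 2^n ≥ 52n^3 + 27n^2 for all n ≥ 19.
For the base case n = 19: 2^n = 524288 and 52n^3 + 27n^2 = 366415, so 524288 ≥ 366415.
Inductive step: suppose the statement holds for some k ≥ 19, so 2^k ≥ 52k^3 + 27k^2.
Then 2^(k + 1) = 2·(2^k) ≥ 2·(52k^3 + 27k^2).
Also, for k ≥ 19 we have 2·(52k^3 + 27k^2) ≥ 52(k+1)^3 + 27(k+1)^2, since 2·(52k^3 + 27k^2) − (52(k+1)^3 + 27(k+1)^2) = 52k^3 - 129k^2 - 210k - 79, which is nonnegative for all k ≥ 19.
Combining, 2^(k + 1) ≥ 52(k+1)^3 + 27(k+1)^2.
By induction, the statement is established for all n ≥ 19.
Hence the smallest such n₀ is 19.

n₀ = 19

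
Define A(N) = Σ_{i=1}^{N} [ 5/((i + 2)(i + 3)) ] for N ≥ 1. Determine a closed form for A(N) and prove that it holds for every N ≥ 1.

We claim A(N) = 5N/(3(N + 3)) for all N ≥ 1.
When N = 1: A(1) = 5/12, and the closed form gives 5/12. They agree.
Inductive step: assume the claim holds for N = i, so A(i) = 5i/(3(i + 3)).
Then A(i+1) = A(i) + (5/((i + 3)(i + 4))) = (5i/(3(i + 3))) + (5/((i + 3)(i + 4))).
Simplifying, A(i+1) = 5(i + 1)/(3(i + 4)) = 5(i+1)/(3((i+1) + 3)),
which is the closed form with N = i+1.
Hence, by induction on N, the claim holds for every N ≥ 1.

A(N) = 5N/(3(N + 3))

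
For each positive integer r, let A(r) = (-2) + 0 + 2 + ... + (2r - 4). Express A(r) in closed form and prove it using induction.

A(r) = r(r - 3)

We claim A(r) = r(r - 3) for all r ≥ 1.
For the base case r = 1: A(1) = -2, and the closed form gives -2. They agree.
Inductive step: suppose the statement holds for some k ≥ 1, so A(k) = k(k - 3).
Then A(k+1) = A(k) + (2k - 2) = (k(k - 3)) + (2k - 2).
Simplifying, A(k+1) = (k - 2)(k + 1) = (k+1)((k+1) - 3),
which is the closed form with r = k+1.
By induction, the statement is established for all r ≥ 1.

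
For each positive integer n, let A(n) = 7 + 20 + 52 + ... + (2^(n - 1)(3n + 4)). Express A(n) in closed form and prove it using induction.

A(n) = 2^n(3n + 1) - 1

We claim A(n) = 2^n(3n + 1) - 1 for all n ≥ 1.
When n = 1: A(1) = 7, and the closed form gives 7. They agree.
Inductive step: assume the claim holds for n = i, so A(i) = 2^i(3i + 1) - 1.
Then A(i+1) = A(i) + (2^i(3i + 7)) = (2^i(3i + 1) - 1) + (2^i(3i + 7)).
Simplifying, A(i+1) = 6·2^i·i + 8·2^i - 1 = 2^(i+1)(3(i+1) + 1) - 1,
which is the closed form with n = i+1.
Hence, by induction on n, the claim holds for every n ≥ 1.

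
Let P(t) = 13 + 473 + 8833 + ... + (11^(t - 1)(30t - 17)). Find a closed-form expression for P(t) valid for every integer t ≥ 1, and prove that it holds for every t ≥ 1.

P(t) = 11^t(3t - 2) + 2

We claim P(t) = 11^t(3t - 2) + 2 for all t ≥ 1.
Base step (t = 1): P(1) = 13, and the closed form gives 13. They agree.
Inductive step: assume the claim holds for t = p, so P(p) = 11^p(3p - 2) + 2.
Then P(p+1) = P(p) + (11^p(30p + 13)) = (11^p(3p - 2) + 2) + (11^p(30p + 13)).
Simplifying, P(p+1) = 33·11^p·p + 11·11^p + 2 = 11^(p+1)(3(p+1) - 2) + 2,
which is the closed form with t = p+1.
By the principle of mathematical induction, the result holds for all t ≥ 1.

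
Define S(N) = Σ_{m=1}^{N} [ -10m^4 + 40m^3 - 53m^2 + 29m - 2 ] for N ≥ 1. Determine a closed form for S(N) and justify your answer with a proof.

We claim S(N) = -N(2N^4 - 5N^3 + N^2 + 2N - 4) for all N ≥ 1.
Base case (N = 1): S(1) = 4, and the closed form gives 4. They agree.
Suppose the result is true for N = m, so S(m) = m(-2m^4 + 5m^3 - m^2 - 2m + 4).
Then S(m+1) = S(m) + (-10m^4 + 7m^2 + 3m + 4) = (m(-2m^4 + 5m^3 - m^2 - 2m + 4)) + (-10m^4 + 7m^2 + 3m + 4).
Simplifying, S(m+1) = -(m + 1)(2m^4 + 3m^3 - 2m^2 - 3m - 4) = -(m+1)(2(m+1)^4 - 5(m+1)^3 + (m+1)^2 + 2(m+1) - 4),
which is the closed form with N = m+1.
By induction, the statement is established for all N ≥ 1.

S(N) = -N(2N^4 - 5N^3 + N^2 + 2N - 4)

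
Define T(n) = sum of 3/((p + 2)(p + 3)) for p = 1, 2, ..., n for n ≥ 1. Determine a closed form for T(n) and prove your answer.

T(n) = n/(n + 3)

We claim T(n) = n/(n + 3) for all n ≥ 1.
Base case (n = 1): T(1) = 1/4, and the closed form gives 1/4. They agree.
For the inductive step, assume it holds for an arbitrary p ≥ 1, so T(p) = p/(p + 3).
Then T(p+1) = T(p) + (3/((p + 3)(p + 4))) = (p/(p + 3)) + (3/((p + 3)(p + 4))).
Simplifying, T(p+1) = (p + 1)/(p + 4) = (p+1)/((p+1) + 3),
which is the closed form with n = p+1.
By induction, the statement is established for all n ≥ 1.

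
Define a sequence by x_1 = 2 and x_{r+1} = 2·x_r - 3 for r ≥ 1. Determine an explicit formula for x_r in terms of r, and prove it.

Computing the first terms: x_1 = 2, x_2 = 1, x_3 = -1. This suggests x_r = -2^(r - 1) + 3.
Base step (r = 1): the formula gives 2 = 2 = x_1.
For the inductive step, assume it holds for an arbitrary j ≥ 1, so x_j = -2^(j - 1) + 3.
Then x_{j+1} = 2·x_j - 3 = 2·(-2^(j - 1) + 3) - 3 = -2^j + 3 = -2^((j+1) - 1) + 3,
which is the claimed formula at r = j+1.
Hence, by induction on r, the claim holds for every r ≥ 1.

x_r = -2^(r - 1) + 3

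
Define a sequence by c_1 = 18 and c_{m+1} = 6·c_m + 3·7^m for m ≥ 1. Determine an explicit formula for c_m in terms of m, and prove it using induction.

c_m = -3·6^(m - 1) + 3·7^m

Computing the first terms: c_1 = 18, c_2 = 129, c_3 = 921. This suggests c_m = -3·6^(m - 1) + 3·7^m.
Base step (m = 1): the formula gives 18 = 18 = c_1.
Suppose the result is true for m = r, so c_r = -3·6^(r - 1) + 3·7^r.
Then c_{r+1} = 6·c_r + 3·7^r = 6·(-3·6^(r - 1) + 3·7^r) + 3·7^r = -3·6^r + 3·7^(r + 1) = -3·6^((r+1) - 1) + 3·7^(r+1),
which is the claimed formula at m = r+1.
By the principle of mathematical induction, the result holds for all m ≥ 1.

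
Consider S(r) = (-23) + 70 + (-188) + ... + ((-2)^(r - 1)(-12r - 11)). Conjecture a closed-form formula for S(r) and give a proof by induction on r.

S(r) = (-2)^r(4r + 5) - 5

We claim S(r) = (-2)^r(4r + 5) - 5 for all r ≥ 1.
Base step (r = 1): S(1) = -23, and the closed form gives -23. They agree.
Inductive step: assume the claim holds for r = p, so S(p) = (-2)^p(4p + 5) - 5.
Then S(p+1) = S(p) + ((-2)^p(-12p - 23)) = ((-2)^p(4p + 5) - 5) + ((-2)^p(-12p - 23)).
Simplifying, S(p+1) = -8(-2)^p·p - 18(-2)^p - 5 = (-2)^(p+1)(4(p+1) + 5) - 5,
which is the closed form with r = p+1.
By the principle of mathematical induction, the result holds for all r ≥ 1.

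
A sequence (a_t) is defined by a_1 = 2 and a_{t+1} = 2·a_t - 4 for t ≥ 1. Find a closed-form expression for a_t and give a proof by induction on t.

a_t = -2^t + 4

Computing the first terms: a_1 = 2, a_2 = 0, a_3 = -4. This suggests a_t = -2^t + 4.
Base step (t = 1): the formula gives 2 = 2 = a_1.
Inductive step: assume the claim holds for t = m, so a_m = -2^m + 4.
Then a_{m+1} = 2·a_m - 4 = 2·(-2^m + 4) - 4 = -2^(m + 1) + 4,
which is the claimed formula at t = m+1.
By the principle of mathematical induction, the result holds for all t ≥ 1.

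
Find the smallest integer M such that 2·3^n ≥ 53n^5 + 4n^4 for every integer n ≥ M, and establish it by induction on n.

At n = 15: 28697814 < 40449375, so the inequality fails and M ≥ 16. We prove 2·3^n ≥ 53n^5 + 4n^4 for all n ≥ 16.
When n = 16: 2·3^n = 86093442 and 53n^5 + 4n^4 = 55836672, so 86093442 ≥ 55836672.
Inductive step: suppose the statement holds for some k ≥ 16, so 2·3^k ≥ 53k^5 + 4k^4.
Then 2·3^(k + 1) = 3·(2·3^k) ≥ 3·(53k^5 + 4k^4).
Also, for k ≥ 16 we have 3·(53k^5 + 4k^4) ≥ 53(k+1)^5 + 4(k+1)^4, since 3·(53k^5 + 4k^4) − (53(k+1)^5 + 4(k+1)^4) = 106k^5 - 257k^4 - 546k^3 - 554k^2 - 281k - 57, which is nonnegative for all k ≥ 16.
Combining, 2·3^(k + 1) ≥ 53(k+1)^5 + 4(k+1)^4.
By induction, the statement is established for all n ≥ 16.
Hence the smallest such M is 16.

M = 16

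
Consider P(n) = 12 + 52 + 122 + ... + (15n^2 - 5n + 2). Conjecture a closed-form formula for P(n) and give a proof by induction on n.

We claim P(n) = n(5n^2 + 5n + 2) for all n ≥ 1.
For the base case n = 1: P(1) = 12, and the closed form gives 12. They agree.
Suppose the result is true for n = j, so P(j) = j(5j^2 + 5j + 2).
Then P(j+1) = P(j) + (15j^2 + 25j + 12) = (j(5j^2 + 5j + 2)) + (15j^2 + 25j + 12).
Simplifying, P(j+1) = (j + 1)(5j^2 + 15j + 12) = (j+1)(5(j+1)^2 + 5(j+1) + 2),
which is the closed form with n = j+1.
This completes the induction.

P(n) = n(5n^2 + 5n + 2)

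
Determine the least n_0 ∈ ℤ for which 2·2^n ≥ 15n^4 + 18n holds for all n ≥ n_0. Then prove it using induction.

At n = 20: 2097152 < 2400360, so the inequality fails and n_0 ≥ 21. We prove 2·2^n ≥ 15n^4 + 18n for all n ≥ 21.
Base step (n = 21): 2·2^n = 4194304 and 15n^4 + 18n = 2917593, so 4194304 ≥ 2917593.
Inductive step: assume the claim holds for n = r, so 2·2^r ≥ 15r^4 + 18r.
Then 2·2^(r + 1) = 2·(2·2^r) ≥ 2·(15r^4 + 18r).
Also, for r ≥ 21 we have 2·(15r^4 + 18r) ≥ 15(r+1)^4 + 18(r+1), since 2·(15r^4 + 18r) − (15(r+1)^4 + 18(r+1)) = 15r^4 - 60r^3 - 90r^2 - 42r - 33, which is nonnegative for all r ≥ 21.
Combining, 2·2^(r + 1) ≥ 15(r+1)^4 + 18(r+1).
This completes the induction.
Hence the smallest such n_0 is 21.

n_0 = 21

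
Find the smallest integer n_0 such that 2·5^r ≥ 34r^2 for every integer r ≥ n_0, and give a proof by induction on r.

At r = 3: 250 < 306, so the inequality fails and n_0 ≥ 4. We prove 2·5^r ≥ 34r^2 for all r ≥ 4.
When r = 4: 2·5^r = 1250 and 34r^2 = 544, so 1250 ≥ 544.
For the inductive step, assume it holds for an arbitrary k ≥ 4, so 2·5^k ≥ 34k^2.
Then 2·5^(k + 1) = 5·(2·5^k) ≥ 5·(34k^2).
Also, for k ≥ 4 we have 5·(34k^2) ≥ 34(k+1)^2, since 5 ≥ (1 + 1/k)^2 for all k ≥ 4.
Combining, 2·5^(k + 1) ≥ 34(k+1)^2.
This completes the induction.
Hence the smallest such n_0 is 4.

n_0 = 4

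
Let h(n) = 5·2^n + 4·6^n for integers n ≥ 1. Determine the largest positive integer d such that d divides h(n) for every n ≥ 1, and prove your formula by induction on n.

Computing the first values: h(1) = 34 and h(2) = 164; gcd(34, 164) = 2, so d ≤ 2.
We prove 2 | 5·2^n + 4·6^n for all n ≥ 1 by induction on n.
When n = 1: h(1) = 34 = 2·(17), so 2 | h(1).
Inductive step: assume the claim holds for n = p, i.e. 2 | h(p). Then
h(p+1) − 6·h(p) = (5·2^(p+1) + 4·6^(p+1)) − 6·(5·2^p + 4·6^p) = (5)·2^p·(2 − 6) = (-20)·2^p. Since 2 | h(p) by the inductive hypothesis, 2 | 6·h(p); and 2 | -20 since -20 = 2·-10. Therefore 2 | h(p+1).
By induction, the statement is established for all n ≥ 1.
Therefore the largest such d is 2.

d = 2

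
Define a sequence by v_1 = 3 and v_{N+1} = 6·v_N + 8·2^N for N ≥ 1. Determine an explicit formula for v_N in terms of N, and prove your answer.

Computing the first terms: v_1 = 3, v_2 = 34, v_3 = 236. This suggests v_N = -2^(N + 1) + 7·6^(N - 1).
For the base case N = 1: the formula gives 3 = 3 = v_1.
For the inductive step, assume it holds for an arbitrary j ≥ 1, so v_j = -2^(j + 1) + 7·6^(j - 1).
Then v_{j+1} = 6·v_j + 8·2^j = 6·(-2^(j + 1) + 7·6^(j - 1)) + 8·2^j = -2^(j + 2) + 7·6^j = -2^((j+1) + 1) + 7·6^((j+1) - 1),
which is the claimed formula at N = j+1.
Hence, by induction on N, the claim holds for every N ≥ 1.

v_N = -2^(N + 1) + 7·6^(N - 1)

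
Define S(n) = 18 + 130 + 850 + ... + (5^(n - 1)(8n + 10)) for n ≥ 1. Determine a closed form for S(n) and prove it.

We claim S(n) = 2·5^n(n + 1) - 2 for all n ≥ 1.
Base step (n = 1): S(1) = 18, and the closed form gives 18. They agree.
Inductive step: suppose the statement holds for some k ≥ 1, so S(k) = 2·5^k(k + 1) - 2.
Then S(k+1) = S(k) + (5^k(8k + 18)) = (2·5^k(k + 1) - 2) + (5^k(8k + 18)).
Simplifying, S(k+1) = 10·5^k·k + 20·5^k - 2 = 2·5^(k+1)((k+1) + 1) - 2,
which is the closed form with n = k+1.
By induction, the statement is established for all n ≥ 1.

S(n) = 2·5^n(n + 1) - 2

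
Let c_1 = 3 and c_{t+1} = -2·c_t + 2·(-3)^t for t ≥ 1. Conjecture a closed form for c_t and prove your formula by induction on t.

c_t = -3(-2)^(t - 1) - 2(-3)^t

Computing the first terms: c_1 = 3, c_2 = -12, c_3 = 42. This suggests c_t = -3(-2)^(t - 1) - 2(-3)^t.
Base case (t = 1): the formula gives 3 = 3 = c_1.
Inductive step: suppose the statement holds for some r ≥ 1, so c_r = -3(-2)^(r - 1) - 2(-3)^r.
Then c_{r+1} = -2·c_r + 2·(-3)^r = -2·(-3(-2)^(r - 1) - 2(-3)^r) + 2·(-3)^r = -3(-2)^r - 2(-3)^(r + 1) = -3(-2)^((r+1) - 1) - 2(-3)^(r+1),
which is the claimed formula at t = r+1.
This completes the induction.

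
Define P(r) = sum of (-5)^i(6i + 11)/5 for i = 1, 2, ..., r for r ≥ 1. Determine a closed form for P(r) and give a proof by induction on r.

P(r) = (-5)^r(r + 2) - 2

We claim P(r) = (-5)^r(r + 2) - 2 for all r ≥ 1.
Base case (r = 1): P(1) = -17, and the closed form gives -17. They agree.
Inductive step: suppose the statement holds for some i ≥ 1, so P(i) = (-5)^i(i + 2) - 2.
Then P(i+1) = P(i) + ((-5)^i(-6i - 17)) = ((-5)^i(i + 2) - 2) + ((-5)^i(-6i - 17)).
Simplifying, P(i+1) = -5(-5)^i·i - 15(-5)^i - 2 = (-5)^(i+1)((i+1) + 2) - 2,
which is the closed form with r = i+1.
By the principle of mathematical induction, the result holds for all r ≥ 1.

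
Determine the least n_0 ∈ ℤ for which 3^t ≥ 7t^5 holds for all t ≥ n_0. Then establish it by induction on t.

n_0 = 14

At t = 13: 1594323 < 2599051, so the inequality fails and n_0 ≥ 14. We prove 3^t ≥ 7t^5 for all t ≥ 14.
Base step (t = 14): 3^t = 4782969 and 7t^5 = 3764768, so 4782969 ≥ 3764768.
Inductive step: assume the claim holds for t = j, so 3^j ≥ 7j^5.
Then 3^(j + 1) = 3·(3^j) ≥ 3·(7j^5).
Also, for j ≥ 14 we have 3·(7j^5) ≥ 7(j+1)^5, since 3 ≥ (1 + 1/j)^5 for all j ≥ 14.
Combining, 3^(j + 1) ≥ 7(j+1)^5.
By the principle of mathematical induction, the result holds for all t ≥ 14.
Hence the smallest such n_0 is 14.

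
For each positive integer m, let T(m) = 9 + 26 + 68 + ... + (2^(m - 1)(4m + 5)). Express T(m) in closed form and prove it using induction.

T(m) = 2^m(4m + 1) - 1

We claim T(m) = 2^m(4m + 1) - 1 for all m ≥ 1.
When m = 1: T(1) = 9, and the closed form gives 9. They agree.
Suppose the result is true for m = k, so T(k) = 2^k(4k + 1) - 1.
Then T(k+1) = T(k) + (2^k(4k + 9)) = (2^k(4k + 1) - 1) + (2^k(4k + 9)).
Simplifying, T(k+1) = 8·2^k·k + 10·2^k - 1 = 2^(k+1)(4(k+1) + 1) - 1,
which is the closed form with m = k+1.
By the principle of mathematical induction, the result holds for all m ≥ 1.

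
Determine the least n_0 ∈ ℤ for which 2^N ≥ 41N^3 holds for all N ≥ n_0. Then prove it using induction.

n_0 = 18

At N = 17: 131072 < 201433, so the inequality fails and n_0 ≥ 18. We prove 2^N ≥ 41N^3 for all N ≥ 18.
When N = 18: 2^N = 262144 and 41N^3 = 239112, so 262144 ≥ 239112.
For the inductive step, assume it holds for an arbitrary i ≥ 18, so 2^i ≥ 41i^3.
Then 2^(i + 1) = 2·(2^i) ≥ 2·(41i^3).
Also, for i ≥ 18 we have 2·(41i^3) ≥ 41(i+1)^3, since 2 ≥ (1 + 1/i)^3 for all i ≥ 18.
Combining, 2^(i + 1) ≥ 41(i+1)^3.
By the principle of mathematical induction, the result holds for all N ≥ 18.
Hence the smallest such n_0 is 18.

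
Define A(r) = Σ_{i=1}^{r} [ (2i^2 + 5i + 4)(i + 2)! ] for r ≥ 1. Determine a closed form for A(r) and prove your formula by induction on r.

A(r) = (2r + 1)(r + 3)! - 6

We claim A(r) = (2r + 1)(r + 3)! - 6 for all r ≥ 1.
Base step (r = 1): A(1) = 66, and the closed form gives 66. They agree.
Suppose the result is true for r = i, so A(i) = (2i + 1)(i + 3)! - 6.
Then A(i+1) = A(i) + ((2i^2 + 9i + 11)(i + 3)!) = ((2i + 1)(i + 3)! - 6) + ((2i^2 + 9i + 11)(i + 3)!).
Simplifying, A(i+1) = (2(i+1) + 1)((i+1) + 3)! - 6,
which is the closed form with r = i+1.
Hence, by induction on r, the claim holds for every r ≥ 1.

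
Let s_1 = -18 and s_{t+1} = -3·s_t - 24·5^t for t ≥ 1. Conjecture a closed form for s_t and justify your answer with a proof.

s_t = (-3)^t - 3·5^t

Computing the first terms: s_1 = -18, s_2 = -66, s_3 = -402. This suggests s_t = (-3)^t - 3·5^t.
Base case (t = 1): the formula gives -18 = -18 = s_1.
Suppose the result is true for t = r, so s_r = (-3)^r - 3·5^r.
Then s_{r+1} = -3·s_r - 24·5^r = -3·((-3)^r - 3·5^r) - 24·5^r = (-3)^(r + 1) - 3·5^(r + 1),
which is the claimed formula at t = r+1.
By the principle of mathematical induction, the result holds for all t ≥ 1.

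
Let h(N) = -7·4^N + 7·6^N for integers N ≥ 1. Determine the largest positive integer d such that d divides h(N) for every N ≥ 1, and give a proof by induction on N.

d = 14

Computing the first values: h(1) = 14 and h(2) = 140; gcd(14, 140) = 14, so d ≤ 14.
We prove 14 | -7·4^N + 7·6^N for all N ≥ 1 by induction on N.
When N = 1: h(1) = 14 = 14·(1), so 14 | h(1).
For the inductive step, assume it holds for an arbitrary r ≥ 1, i.e. 14 | h(r). Then
h(r+1) − 6·h(r) = (-7·4^(r+1) + 7·6^(r+1)) − 6·(-7·4^r + 7·6^r) = (-7)·4^r·(4 − 6) = (14)·4^r. Since 14 | h(r) by the inductive hypothesis, 14 | 6·h(r); and 14 | 14 since 14 = 14·1. Therefore 14 | h(r+1).
By the principle of mathematical induction, the result holds for all N ≥ 1.
Therefore the largest such d is 14.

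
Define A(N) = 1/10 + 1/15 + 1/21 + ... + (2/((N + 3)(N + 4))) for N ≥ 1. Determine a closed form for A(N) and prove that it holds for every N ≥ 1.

We claim A(N) = N/(2(N + 4)) for all N ≥ 1.
When N = 1: A(1) = 1/10, and the closed form gives 1/10. They agree.
Inductive step: assume the claim holds for N = p, so A(p) = p/(2(p + 4)).
Then A(p+1) = A(p) + (2/((p + 4)(p + 5))) = (p/(2(p + 4))) + (2/((p + 4)(p + 5))).
Simplifying, A(p+1) = (p + 1)/(2(p + 5)) = (p+1)/(2((p+1) + 4)),
which is the closed form with N = p+1.
By the principle of mathematical induction, the result holds for all N ≥ 1.

A(N) = N/(2(N + 4))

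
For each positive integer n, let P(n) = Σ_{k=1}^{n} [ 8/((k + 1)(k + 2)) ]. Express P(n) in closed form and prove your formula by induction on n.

We claim P(n) = 4n/(n + 2) for all n ≥ 1.
For the base case n = 1: P(1) = 4/3, and the closed form gives 4/3. They agree.
Inductive step: assume the claim holds for n = k, so P(k) = 4k/(k + 2).
Then P(k+1) = P(k) + (8/((k + 2)(k + 3))) = (4k/(k + 2)) + (8/((k + 2)(k + 3))).
Simplifying, P(k+1) = 4(k + 1)/(k + 3) = 4(k+1)/((k+1) + 2),
which is the closed form with n = k+1.
By the principle of mathematical induction, the result holds for all n ≥ 1.

P(n) = 4n/(n + 2)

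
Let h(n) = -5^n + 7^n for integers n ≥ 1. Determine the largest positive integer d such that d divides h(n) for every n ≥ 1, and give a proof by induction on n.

Computing the first values: h(1) = 2 and h(2) = 24; gcd(2, 24) = 2, so d ≤ 2.
We prove 2 | -5^n + 7^n for all n ≥ 1 by induction on n.
Base case (n = 1): h(1) = 2 = 2·(1), so 2 | h(1).
For the inductive step, assume it holds for an arbitrary r ≥ 1, i.e. 2 | h(r). Then
7^{r+1} − 5^{r+1} = 7·7^r − 5·5^r = 7·(7^r − 5^r) + (2)·5^r. The first term is divisible by 2 by the inductive hypothesis, and the second term (2)·5^r is divisible by 2 since 2 | 2. Hence 2 | h(r+1).
By the principle of mathematical induction, the result holds for all n ≥ 1.
Therefore the largest such d is 2.

d = 2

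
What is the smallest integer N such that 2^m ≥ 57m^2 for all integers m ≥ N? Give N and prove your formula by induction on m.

N = 14

At m = 13: 8192 < 9633, so the inequality fails and N ≥ 14. We prove 2^m ≥ 57m^2 for all m ≥ 14.
When m = 14: 2^m = 16384 and 57m^2 = 11172, so 16384 ≥ 11172.
Suppose the result is true for m = i, so 2^i ≥ 57i^2.
Then 2^(i + 1) = 2·(2^i) ≥ 2·(57i^2).
Also, for i ≥ 14 we have 2·(57i^2) ≥ 57(i+1)^2, since 2 ≥ (1 + 1/i)^2 for all i ≥ 14.
Combining, 2^(i + 1) ≥ 57(i+1)^2.
This completes the induction.
Hence the smallest such N is 14.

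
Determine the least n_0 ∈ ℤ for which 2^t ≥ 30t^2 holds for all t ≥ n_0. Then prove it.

n_0 = 13

At t = 12: 4096 < 4320, so the inequality fails and n_0 ≥ 13. We prove 2^t ≥ 30t^2 for all t ≥ 13.
Base case (t = 13): 2^t = 8192 and 30t^2 = 5070, so 8192 ≥ 5070.
Suppose the result is true for t = i, so 2^i ≥ 30i^2.
Then 2^(i + 1) = 2·(2^i) ≥ 2·(30i^2).
Also, for i ≥ 13 we have 2·(30i^2) ≥ 30(i+1)^2, since 2 ≥ (1 + 1/i)^2 for all i ≥ 13.
Combining, 2^(i + 1) ≥ 30(i+1)^2.
This completes the induction.
Hence the smallest such n_0 is 13.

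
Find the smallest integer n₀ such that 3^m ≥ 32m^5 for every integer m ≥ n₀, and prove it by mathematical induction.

At m = 15: 14348907 < 24300000, so the inequality fails and n₀ ≥ 16. We prove 3^m ≥ 32m^5 for all m ≥ 16.
When m = 16: 3^m = 43046721 and 32m^5 = 33554432, so 43046721 ≥ 33554432.
Inductive step: assume the claim holds for m = p, so 3^p ≥ 32p^5.
Then 3^(p + 1) = 3·(3^p) ≥ 3·(32p^5).
Also, for p ≥ 16 we have 3·(32p^5) ≥ 32(p+1)^5, since 3 ≥ (1 + 1/p)^5 for all p ≥ 16.
Combining, 3^(p + 1) ≥ 32(p+1)^5.
This completes the induction.
Hence the smallest such n₀ is 16.

n₀ = 16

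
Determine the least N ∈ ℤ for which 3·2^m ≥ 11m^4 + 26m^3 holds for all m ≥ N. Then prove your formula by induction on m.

N = 20

At m = 19: 1572864 < 1611865, so the inequality fails and N ≥ 20. We prove 3·2^m ≥ 11m^4 + 26m^3 for all m ≥ 20.
When m = 20: 3·2^m = 3145728 and 11m^4 + 26m^3 = 1968000, so 3145728 ≥ 1968000.
Inductive step: assume the claim holds for m = i, so 3·2^i ≥ 11i^4 + 26i^3.
Then 3·2^(i + 1) = 2·(3·2^i) ≥ 2·(11i^4 + 26i^3).
Also, for i ≥ 20 we have 2·(11i^4 + 26i^3) ≥ 11(i+1)^4 + 26(i+1)^3, since 2·(11i^4 + 26i^3) − (11(i+1)^4 + 26(i+1)^3) = 11i^4 - 18i^3 - 144i^2 - 122i - 37, which is nonnegative for all i ≥ 20.
Combining, 3·2^(i + 1) ≥ 11(i+1)^4 + 26(i+1)^3.
This completes the induction.
Hence the smallest such N is 20.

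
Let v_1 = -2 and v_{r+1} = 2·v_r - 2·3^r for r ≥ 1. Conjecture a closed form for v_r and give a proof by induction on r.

v_r = 2^(r + 1) - 2·3^r

Computing the first terms: v_1 = -2, v_2 = -10, v_3 = -38. This suggests v_r = 2^(r + 1) - 2·3^r.
When r = 1: the formula gives -2 = -2 = v_1.
Inductive step: assume the claim holds for r = k, so v_k = 2^(k + 1) - 2·3^k.
Then v_{k+1} = 2·v_k - 2·3^k = 2·(2^(k + 1) - 2·3^k) - 2·3^k = 2^(k + 2) - 2·3^(k + 1) = 2^((k+1) + 1) - 2·3^(k+1),
which is the claimed formula at r = k+1.
Hence, by induction on r, the claim holds for every r ≥ 1.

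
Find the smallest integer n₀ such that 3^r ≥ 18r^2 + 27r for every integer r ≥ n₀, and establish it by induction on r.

At r = 6: 729 < 810, so the inequality fails and n₀ ≥ 7. We prove 3^r ≥ 18r^2 + 27r for all r ≥ 7.
For the base case r = 7: 3^r = 2187 and 18r^2 + 27r = 1071, so 2187 ≥ 1071.
Inductive step: suppose the statement holds for some p ≥ 7, so 3^p ≥ 18p^2 + 27p.
Then 3^(p + 1) = 3·(3^p) ≥ 3·(18p^2 + 27p).
Also, for p ≥ 7 we have 3·(18p^2 + 27p) ≥ 18(p+1)^2 + 27(p+1), since 3·(18p^2 + 27p) − (18(p+1)^2 + 27(p+1)) = 36p^2 + 18p - 45, which is nonnegative for all p ≥ 7.
Combining, 3^(p + 1) ≥ 18(p+1)^2 + 27(p+1).
By induction, the statement is established for all r ≥ 7.
Hence the smallest such n₀ is 7.

n₀ = 7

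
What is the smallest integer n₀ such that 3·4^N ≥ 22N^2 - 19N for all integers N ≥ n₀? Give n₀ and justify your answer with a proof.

n₀ = 3

At N = 2: 48 < 50, so the inequality fails and n₀ ≥ 3. We prove 3·4^N ≥ 22N^2 - 19N for all N ≥ 3.
For the base case N = 3: 3·4^N = 192 and 22N^2 - 19N = 141, so 192 ≥ 141.
Suppose the result is true for N = j, so 3·4^j ≥ 22j^2 - 19j.
Then 3·4^(j + 1) = 4·(3·4^j) ≥ 4·(22j^2 - 19j).
Also, for j ≥ 3 we have 4·(22j^2 - 19j) ≥ 22(j+1)^2 - 19(j+1), since 4·(22j^2 - 19j) − (22(j+1)^2 - 19(j+1)) = 66j^2 - 101j - 3, which is nonnegative for all j ≥ 3.
Combining, 3·4^(j + 1) ≥ 22(j+1)^2 - 19(j+1).
By induction, the statement is established for all N ≥ 3.
Hence the smallest such n₀ is 3.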